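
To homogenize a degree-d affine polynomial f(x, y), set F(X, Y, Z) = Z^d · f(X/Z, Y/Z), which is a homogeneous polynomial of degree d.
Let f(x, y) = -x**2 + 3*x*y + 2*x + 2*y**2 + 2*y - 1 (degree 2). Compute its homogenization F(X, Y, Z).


F(X, Y, Z) = -X**2 + 3*X*Y + 2*X*Z + 2*Y**2 + 2*Y*Z - Z**2

deg(f) = 2.
Substitute x = X/Z, y = Y/Z into f, then multiply by Z^2.
  monomial -1·x^2·y^0 ↦ -1·X^2·Y^0·Z^0.
  monomial 3·x^1·y^1 ↦ 3·X^1·Y^1·Z^0.
  monomial 2·x^1·y^0 ↦ 2·X^1·Y^0·Z^1.
  monomial 2·x^0·y^2 ↦ 2·X^0·Y^2·Z^0.
  monomial 2·x^0·y^1 ↦ 2·X^0·Y^1·Z^1.
  monomial -1·x^0·y^0 ↦ -1·X^0·Y^0·Z^2.
Collecting: F(X, Y, Z) = -X**2 + 3*X*Y + 2*X*Z + 2*Y**2 + 2*Y*Z - Z**2.


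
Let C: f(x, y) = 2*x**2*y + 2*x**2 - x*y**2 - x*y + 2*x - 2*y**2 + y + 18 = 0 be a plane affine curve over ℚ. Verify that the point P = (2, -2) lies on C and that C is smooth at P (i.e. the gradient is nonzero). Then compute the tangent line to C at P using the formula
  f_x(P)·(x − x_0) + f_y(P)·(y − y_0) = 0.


Tangent line at P: -8*x + 23*y + 62 = 0.

Step 1: f(2, -2) = 0, so P lies on C.
Step 2: partial derivatives
  f_x(x, y) = 4*x*y + 4*x - y**2 - y + 2, f_y(x, y) = 2*x**2 - 2*x*y - x - 4*y + 1.
  f_x(P) = -8, f_y(P) = 23 (gradient nonzero, so P is smooth).
Step 3: tangent line at P: -8·(x − 2) + 23·(y − -2) = 0.
Expanding: -8*x + 23*y + 62 = 0.


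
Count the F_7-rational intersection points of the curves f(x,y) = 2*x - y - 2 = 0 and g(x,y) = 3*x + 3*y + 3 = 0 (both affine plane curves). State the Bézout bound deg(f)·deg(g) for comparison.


Common zeros: {(5, 1)}; count = 1; Bézout bound = 1.

deg(f) = 1, deg(g) = 1, so Bézout bound = 1.
Scan x ∈ F_7. For each x, list the y ∈ F_7 with f(x, y) ≡ 0 and those with g(x, y) ≡ 0 (mod 7); the common zeros in that column are the intersection.
  x = 0: f ≡ 0 at y ∈ {5}; g ≡ 0 at y ∈ {6}; common: ∅.
  x = 1: f ≡ 0 at y ∈ {0}; g ≡ 0 at y ∈ {5}; common: ∅.
  x = 2: f ≡ 0 at y ∈ {2}; g ≡ 0 at y ∈ {4}; common: ∅.
  x = 3: f ≡ 0 at y ∈ {4}; g ≡ 0 at y ∈ {3}; common: ∅.
  x = 4: f ≡ 0 at y ∈ {6}; g ≡ 0 at y ∈ {2}; common: ∅.
  x = 5: f ≡ 0 at y ∈ {1}; g ≡ 0 at y ∈ {1}; common: {1}.
  x = 6: f ≡ 0 at y ∈ {3}; g ≡ 0 at y ∈ {0}; common: ∅.
Collecting: common zeros = {(5, 1)}, so the count is 1.
Comparison with the Bézout bound: 1 ≤ 1 = deg(f)·deg(g), as expected for curves with no common component (the bound is attained).


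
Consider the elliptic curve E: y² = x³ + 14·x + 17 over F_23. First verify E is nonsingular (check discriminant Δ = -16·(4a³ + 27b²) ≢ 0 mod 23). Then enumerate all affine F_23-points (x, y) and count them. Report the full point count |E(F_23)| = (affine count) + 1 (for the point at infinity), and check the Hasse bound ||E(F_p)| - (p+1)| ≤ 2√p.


Affine points = {(1, 3), (1, 20), (6, 8), (6, 15), (12, 2), (12, 21), (13, 2), (13, 21), (14, 6), (14, 17), (16, 6), (16, 17), (17, 4), (17, 19), (18, 11), (18, 12), (19, 9), (19, 14), (21, 2), (21, 21), (22, 5), (22, 18)}; affine count = 22; |E(F_23)| = 23.

Discriminant check: Δ ∝ 4a³ + 27b² = 4·14³ + 27·17² = 4·2744 + 27·289 ≡ 11 (mod 23). Nonzero ⇒ E is nonsingular.
For each x ∈ F_23, compute rhs = x³ + 14·x + 17 mod 23, then count y ∈ F_23 with y² ≡ rhs.
  x = 0: rhs = 17, matching y values: none (0 points).
  x = 1: rhs = 9, matching y values: 3, 20 (2 points).
  x = 2: rhs = 7, matching y values: none (0 points).
  x = 3: rhs = 17, matching y values: none (0 points).
  x = 4: rhs = 22, matching y values: none (0 points).
  x = 5: rhs = 5, matching y values: none (0 points).
  x = 6: rhs = 18, matching y values: 8, 15 (2 points).
  x = 7: rhs = 21, matching y values: none (0 points).
  x = 8: rhs = 20, matching y values: none (0 points).
  x = 9: rhs = 21, matching y values: none (0 points).
  x = 10: rhs = 7, matching y values: none (0 points).
  x = 11: rhs = 7, matching y values: none (0 points).
  x = 12: rhs = 4, matching y values: 2, 21 (2 points).
  x = 13: rhs = 4, matching y values: 2, 21 (2 points).
  x = 14: rhs = 13, matching y values: 6, 17 (2 points).
  x = 15: rhs = 14, matching y values: none (0 points).
  x = 16: rhs = 13, matching y values: 6, 17 (2 points).
  x = 17: rhs = 16, matching y values: 4, 19 (2 points).
  x = 18: rhs = 6, matching y values: 11, 12 (2 points).
  x = 19: rhs = 12, matching y values: 9, 14 (2 points).
  x = 20: rhs = 17, matching y values: none (0 points).
  x = 21: rhs = 4, matching y values: 2, 21 (2 points).
  x = 22: rhs = 2, matching y values: 5, 18 (2 points).
Total affine count: 22.
Full point count |E(F_23)| = 22 + 1 = 23.
Hasse bound: |23 − (23+1)| = |-1| = 1 ≤ 2√23 ≈ 9.5917 ✓.


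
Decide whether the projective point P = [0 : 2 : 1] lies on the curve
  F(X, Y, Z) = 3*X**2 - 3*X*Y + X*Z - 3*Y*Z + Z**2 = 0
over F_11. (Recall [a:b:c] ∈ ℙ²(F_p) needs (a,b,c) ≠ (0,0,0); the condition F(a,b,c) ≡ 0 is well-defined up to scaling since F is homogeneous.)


F(0,2,1) ≡ 6 (mod 11); P is NOT on the curve.

Evaluate F(0, 2, 1) term-by-term (mod 11).
  3*X**2 ↦ 3·0·1·1 = 0
  -3*X*Y ↦ -3·0·2·1 = 0
  X*Z ↦ 1·0·1·1 = 0
  -3*Y*Z ↦ -3·1·2·1 = -6
  Z**2 ↦ 1·1·1·1 = 1
Sum: F(0, 2, 1) = (0) + (0) + (0) + (-6) + (1) = -5.
Reducing mod 11: -5 ≡ 6 (mod 11).
Since F(a, b, c) ≡ 6 ≠ 0 (mod 11), P does NOT lie on the curve.


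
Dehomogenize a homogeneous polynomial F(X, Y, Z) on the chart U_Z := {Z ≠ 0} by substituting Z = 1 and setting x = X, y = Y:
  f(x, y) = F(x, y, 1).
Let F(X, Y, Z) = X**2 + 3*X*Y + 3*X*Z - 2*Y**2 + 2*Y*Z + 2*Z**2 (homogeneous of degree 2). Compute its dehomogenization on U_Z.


f(x, y) = x**2 + 3*x*y + 3*x - 2*y**2 + 2*y + 2

On U_Z we set Z = 1. Each monomial c·X^i·Y^j·Z^k in F becomes c·x^i·y^j·1^k = c·x^i·y^j.
Substituting Z = 1: F(X, Y, 1) = x**2 + 3*x*y + 3*x - 2*y**2 + 2*y + 2.
Note: deg(f) ≤ deg(F) = 2; strict inequality happens when F is divisible by Z (lost terms).


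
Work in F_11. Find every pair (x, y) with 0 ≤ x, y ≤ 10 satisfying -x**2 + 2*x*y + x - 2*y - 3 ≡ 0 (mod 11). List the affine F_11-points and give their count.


Affine F_11-points: {(0, 4), (2, 8), (3, 5), (4, 8), (5, 7), (6, 0), (7, 1), (8, 5), (9, 4), (10, 7)}; count = 10.

For each of the 121 pairs (x, y) ∈ F_11², evaluate f(x, y) mod 11. Record the zeros.
  x = 0: [0↦8, 1↦6, 2↦4, 3↦2, 4↦0, 5↦9, 6↦7, 7↦5, 8↦3, 9↦1, 10↦10]  zeros at y ∈ {4}
  x = 1: [0↦8, 1↦8, 2↦8, 3↦8, 4↦8, 5↦8, 6↦8, 7↦8, 8↦8, 9↦8, 10↦8]  zeros at y ∈ ∅
  x = 2: [0↦6, 1↦8, 2↦10, 3↦1, 4↦3, 5↦5, 6↦7, 7↦9, 8↦0, 9↦2, 10↦4]  zeros at y ∈ {8}
  x = 3: [0↦2, 1↦6, 2↦10, 3↦3, 4↦7, 5↦0, 6↦4, 7↦8, 8↦1, 9↦5, 10↦9]  zeros at y ∈ {5}
  x = 4: [0↦7, 1↦2, 2↦8, 3↦3, 4↦9, 5↦4, 6↦10, 7↦5, 8↦0, 9↦6, 10↦1]  zeros at y ∈ {8}
  x = 5: [0↦10, 1↦7, 2↦4, 3↦1, 4↦9, 5↦6, 6↦3, 7↦0, 8↦8, 9↦5, 10↦2]  zeros at y ∈ {7}
  x = 6: [0↦0, 1↦10, 2↦9, 3↦8, 4↦7, 5↦6, 6↦5, 7↦4, 8↦3, 9↦2, 10↦1]  zeros at y ∈ {0}
  x = 7: [0↦10, 1↦0, 2↦1, 3↦2, 4↦3, 5↦4, 6↦5, 7↦6, 8↦7, 9↦8, 10↦9]  zeros at y ∈ {1}
  x = 8: [0↦7, 1↦10, 2↦2, 3↦5, 4↦8, 5↦0, 6↦3, 7↦6, 8↦9, 9↦1, 10↦4]  zeros at y ∈ {5}
  x = 9: [0↦2, 1↦7, 2↦1, 3↦6, 4↦0, 5↦5, 6↦10, 7↦4, 8↦9, 9↦3, 10↦8]  zeros at y ∈ {4}
  x = 10: [0↦6, 1↦2, 2↦9, 3↦5, 4↦1, 5↦8, 6↦4, 7↦0, 8↦7, 9↦3, 10↦10]  zeros at y ∈ {7}
Collecting zeros: affine points = {(0, 4), (2, 8), (3, 5), (4, 8), (5, 7), (6, 0), (7, 1), (8, 5), (9, 4), (10, 7)}.
Total count |C(F_11)_aff| = 10.


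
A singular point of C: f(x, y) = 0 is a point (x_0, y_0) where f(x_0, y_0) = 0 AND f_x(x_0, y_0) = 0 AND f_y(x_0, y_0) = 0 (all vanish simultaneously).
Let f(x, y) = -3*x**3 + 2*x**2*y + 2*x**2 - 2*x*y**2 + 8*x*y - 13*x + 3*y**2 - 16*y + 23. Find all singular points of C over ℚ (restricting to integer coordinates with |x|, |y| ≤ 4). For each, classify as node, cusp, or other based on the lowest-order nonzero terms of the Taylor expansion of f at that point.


Singular points: {(1, 3)}; classification: node.

Compute partial derivatives:
  f_x = -9*x**2 + 4*x*y + 4*x - 2*y**2 + 8*y - 13.
  f_y = 2*x**2 - 4*x*y + 8*x + 6*y - 16.
Scan x_0 ∈ {−4, ..., 4}. For each x_0, f_y(x_0, y) is a polynomial in y; find its integer roots y ∈ {−4, ..., 4}, then test f_x and f at those candidates.
  x = -4: f_y(-4, y) = 22*y - 16; no integer root y with |y| ≤ 4.
  x = -3: f_y(-3, y) = 18*y - 22; no integer root y with |y| ≤ 4.
  x = -2: f_y(-2, y) = 14*y - 24; no integer root y with |y| ≤ 4.
  x = -1: f_y(-1, y) = 10*y - 22; no integer root y with |y| ≤ 4.
  x = 0: f_y(0, y) = 6*y - 16; no integer root y with |y| ≤ 4.
  x = 1: f_y(1, y) = 2*y - 6; vanishes at y ∈ {3}. (1, 3): f_x = 0, f = 0 — SINGULAR.
  x = 2: f_y(2, y) = 8 - 2*y; vanishes at y ∈ {4}. (2, 4): f_x = -9 ≠ 0.
  x = 3: f_y(3, y) = 26 - 6*y; no integer root y with |y| ≤ 4.
  x = 4: f_y(4, y) = 48 - 10*y; no integer root y with |y| ≤ 4.
Only singular point on the grid: (1, 3).
Classify: substitute x = 1 + u, y = 3 + v and expand: f = -3*u**3 + 2*u**2*v - u**2 - 2*u*v**2 + v**2.
No constant or linear terms (consistent with a singular point). Quadratic part: -u**2 + v**2. Cubic part: -3*u**3 + 2*u**2*v - 2*u*v**2.
The quadratic part v**2 - u**2 = (v − u)(v + u) splits into two distinct linear factors, so there are two distinct tangent lines y − 3 = ±(x − 1) — this is a node (ordinary double point).
Classification: node.


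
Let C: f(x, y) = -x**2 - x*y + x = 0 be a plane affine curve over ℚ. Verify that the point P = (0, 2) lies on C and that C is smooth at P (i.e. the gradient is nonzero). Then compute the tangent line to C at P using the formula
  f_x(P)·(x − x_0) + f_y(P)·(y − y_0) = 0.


Tangent line at P: -x = 0.

Step 1: f(0, 2) = 0, so P lies on C.
Step 2: partial derivatives
  f_x(x, y) = -2*x - y + 1, f_y(x, y) = -x.
  f_x(P) = -1, f_y(P) = 0 (gradient nonzero, so P is smooth).
Step 3: tangent line at P: -1·(x − 0) + 0·(y − 2) = 0.
Expanding: -x = 0.


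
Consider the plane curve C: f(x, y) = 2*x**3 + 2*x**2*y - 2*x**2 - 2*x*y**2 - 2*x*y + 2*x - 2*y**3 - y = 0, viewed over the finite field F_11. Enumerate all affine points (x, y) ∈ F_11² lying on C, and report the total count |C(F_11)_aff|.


Affine F_11-points: {(0, 0), (0, 4), (0, 7), (3, 3), (4, 5), (5, 7), (7, 3), (7, 9), (9, 10), (10, 3)}; count = 10.

For each of the 121 pairs (x, y) ∈ F_11², evaluate f(x, y) mod 11. Record the zeros.
  x = 0: [0↦0, 1↦8, 2↦4, 3↦9, 4↦0, 5↦9, 6↦2, 7↦0, 8↦2, 9↦7, 10↦3]  zeros at y ∈ {0, 4, 7}
  x = 1: [0↦2, 1↦8, 2↦9, 3↦4, 4↦3, 5↦5, 6↦9, 7↦3, 8↦8, 9↦1, 10↦3]  zeros at y ∈ ∅
  x = 2: [0↦1, 1↦9, 2↦8, 3↦8, 4↦8, 5↦7, 6↦4, 7↦9, 8↦10, 9↦6, 10↦7]  zeros at y ∈ ∅
  x = 3: [0↦9, 1↦1, 2↦2, 3↦0, 4↦5, 5↦5, 6↦10, 7↦8, 8↦9, 9↦1, 10↦5]  zeros at y ∈ {3}
  x = 4: [0↦5, 1↦7, 2↦3, 3↦3, 4↦6, 5↦0, 6↦6, 7↦1, 8↦6, 9↦9, 10↦9]  zeros at y ∈ {5}
  x = 5: [0↦1, 1↦6, 2↦1, 3↦7, 4↦1, 5↦4, 6↦4, 7↦0, 8↦2, 9↦9, 10↦9]  zeros at y ∈ {7}
  x = 6: [0↦9, 1↦10, 2↦8, 3↦2, 4↦2, 5↦7, 6↦5, 7↦6, 8↦9, 9↦2, 10↦6]  zeros at y ∈ ∅
  x = 7: [0↦8, 1↦9, 2↦3, 3↦0, 4↦10, 5↦10, 6↦10, 7↦9, 8↦6, 9↦0, 10↦1]  zeros at y ∈ {3, 9}
  x = 8: [0↦10, 1↦4, 2↦9, 3↦2, 4↦4, 5↦3, 6↦9, 7↦10, 8↦5, 9↦4, 10↦6]  zeros at y ∈ ∅
  x = 9: [0↦5, 1↦7, 2↦5, 3↦9, 4↦7, 5↦9, 6↦3, 7↦10, 8↦7, 9↦4, 10↦0]  zeros at y ∈ {10}
  x = 10: [0↦5, 1↦8, 2↦3, 3↦0, 4↦9, 5↦7, 6↦4, 7↦10, 8↦2, 9↦1, 10↦6]  zeros at y ∈ {3}
Collecting zeros: affine points = {(0, 0), (0, 4), (0, 7), (3, 3), (4, 5), (5, 7), (7, 3), (7, 9), (9, 10), (10, 3)}.
Total count |C(F_11)_aff| = 10.


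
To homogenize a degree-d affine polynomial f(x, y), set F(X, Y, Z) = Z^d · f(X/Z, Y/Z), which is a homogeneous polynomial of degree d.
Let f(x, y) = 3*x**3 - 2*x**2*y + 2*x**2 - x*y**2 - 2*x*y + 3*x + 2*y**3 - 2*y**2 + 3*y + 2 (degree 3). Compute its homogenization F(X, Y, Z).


F(X, Y, Z) = 3*X**3 - 2*X**2*Y + 2*X**2*Z - X*Y**2 - 2*X*Y*Z + 3*X*Z**2 + 2*Y**3 - 2*Y**2*Z + 3*Y*Z**2 + 2*Z**3

deg(f) = 3.
Substitute x = X/Z, y = Y/Z into f, then multiply by Z^3.
  monomial 3·x^3·y^0 ↦ 3·X^3·Y^0·Z^0.
  monomial -2·x^2·y^1 ↦ -2·X^2·Y^1·Z^0.
  monomial 2·x^2·y^0 ↦ 2·X^2·Y^0·Z^1.
  monomial -1·x^1·y^2 ↦ -1·X^1·Y^2·Z^0.
  monomial -2·x^1·y^1 ↦ -2·X^1·Y^1·Z^1.
  monomial 3·x^1·y^0 ↦ 3·X^1·Y^0·Z^2.
  monomial 2·x^0·y^3 ↦ 2·X^0·Y^3·Z^0.
  monomial -2·x^0·y^2 ↦ -2·X^0·Y^2·Z^1.
  monomial 3·x^0·y^1 ↦ 3·X^0·Y^1·Z^2.
  monomial 2·x^0·y^0 ↦ 2·X^0·Y^0·Z^3.
Collecting: F(X, Y, Z) = 3*X**3 - 2*X**2*Y + 2*X**2*Z - X*Y**2 - 2*X*Y*Z + 3*X*Z**2 + 2*Y**3 - 2*Y**2*Z + 3*Y*Z**2 + 2*Z**3.


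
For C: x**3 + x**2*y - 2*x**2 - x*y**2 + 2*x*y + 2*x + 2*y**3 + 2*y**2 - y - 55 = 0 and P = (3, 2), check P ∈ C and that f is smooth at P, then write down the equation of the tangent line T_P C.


Tangent line at P: 29*x + 34*y - 155 = 0.

Step 1: f(3, 2) = 0, so P lies on C.
Step 2: partial derivatives
  f_x(x, y) = 3*x**2 + 2*x*y - 4*x - y**2 + 2*y + 2, f_y(x, y) = x**2 - 2*x*y + 2*x + 6*y**2 + 4*y - 1.
  f_x(P) = 29, f_y(P) = 34 (gradient nonzero, so P is smooth).
Step 3: tangent line at P: 29·(x − 3) + 34·(y − 2) = 0.
Expanding: 29*x + 34*y - 155 = 0.


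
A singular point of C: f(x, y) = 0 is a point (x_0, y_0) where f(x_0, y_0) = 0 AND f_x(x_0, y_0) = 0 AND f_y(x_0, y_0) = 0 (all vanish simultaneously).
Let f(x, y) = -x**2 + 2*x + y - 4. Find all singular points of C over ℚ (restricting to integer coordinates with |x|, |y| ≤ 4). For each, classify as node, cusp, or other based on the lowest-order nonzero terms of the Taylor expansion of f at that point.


No singular points in the scanned grid; C is smooth there.

Compute partial derivatives:
  f_x = 2 - 2*x.
  f_y = 1.
f_y = 1 is a nonzero constant, so f_y never vanishes: no point (x, y) can satisfy f = f_x = f_y = 0. In particular no (x, y) ∈ {−4, ..., 4}² is singular; the curve is smooth.


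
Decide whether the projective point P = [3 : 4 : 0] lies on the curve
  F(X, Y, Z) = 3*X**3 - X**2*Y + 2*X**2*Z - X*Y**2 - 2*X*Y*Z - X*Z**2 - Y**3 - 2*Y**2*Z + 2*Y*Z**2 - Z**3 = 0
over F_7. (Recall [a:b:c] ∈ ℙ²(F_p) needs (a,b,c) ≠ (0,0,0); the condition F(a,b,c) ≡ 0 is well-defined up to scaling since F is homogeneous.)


F(3,4,0) ≡ 3 (mod 7); P is NOT on the curve.

Evaluate F(3, 4, 0) term-by-term (mod 7).
  3*X**3 ↦ 3·27·1·1 = 81
  -X**2*Y ↦ -1·9·4·1 = -36
  2*X**2*Z ↦ 2·9·1·0 = 0
  -X*Y**2 ↦ -1·3·16·1 = -48
  -2*X*Y*Z ↦ -2·3·4·0 = 0
  -X*Z**2 ↦ -1·3·1·0 = 0
  -Y**3 ↦ -1·1·64·1 = -64
  -2*Y**2*Z ↦ -2·1·16·0 = 0
  2*Y*Z**2 ↦ 2·1·4·0 = 0
  -Z**3 ↦ -1·1·1·0 = 0
Sum: F(3, 4, 0) = (81) + (-36) + (0) + (-48) + (0) + (0) + (-64) + (0) + (0) + (0) = -67.
Reducing mod 7: -67 ≡ 3 (mod 7).
Since F(a, b, c) ≡ 3 ≠ 0 (mod 7), P does NOT lie on the curve.


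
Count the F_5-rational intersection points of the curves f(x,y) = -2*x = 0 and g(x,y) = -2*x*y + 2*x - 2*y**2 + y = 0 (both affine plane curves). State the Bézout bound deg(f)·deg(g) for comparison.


Common zeros: {(0, 0), (0, 3)}; count = 2; Bézout bound = 2.

deg(f) = 1, deg(g) = 2, so Bézout bound = 2.
Scan x ∈ F_5. For each x, list the y ∈ F_5 with f(x, y) ≡ 0 and those with g(x, y) ≡ 0 (mod 5); the common zeros in that column are the intersection.
  x = 0: f ≡ 0 at y ∈ {0, 1, 2, 3, 4}; g ≡ 0 at y ∈ {0, 3}; common: {0, 3}.
  x = 1: f ≡ 0 at y ∈ ∅; g ≡ 0 at y ∈ ∅; common: ∅.
  x = 2: f ≡ 0 at y ∈ ∅; g ≡ 0 at y ∈ {2, 4}; common: ∅.
  x = 3: f ≡ 0 at y ∈ ∅; g ≡ 0 at y ∈ ∅; common: ∅.
  x = 4: f ≡ 0 at y ∈ ∅; g ≡ 0 at y ∈ ∅; common: ∅.
Collecting: common zeros = {(0, 0), (0, 3)}, so the count is 2.
Comparison with the Bézout bound: 2 ≤ 2 = deg(f)·deg(g), as expected for curves with no common component (the bound is attained).


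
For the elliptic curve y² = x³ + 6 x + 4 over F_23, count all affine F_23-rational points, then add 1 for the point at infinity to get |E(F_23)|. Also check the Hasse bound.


Affine points = {(0, 2), (0, 21), (2, 1), (2, 22), (3, 7), (3, 16), (4, 0), (6, 7), (6, 16), (8, 9), (8, 14), (10, 11), (10, 12), (13, 5), (13, 18), (14, 7), (14, 16), (19, 10), (19, 13)}; affine count = 19; |E(F_23)| = 20.

Discriminant check: Δ ∝ 4a³ + 27b² = 4·6³ + 27·4² = 4·216 + 27·16 ≡ 8 (mod 23). Nonzero ⇒ E is nonsingular.
For each x ∈ F_23, compute rhs = x³ + 6·x + 4 mod 23, then count y ∈ F_23 with y² ≡ rhs.
  x = 0: rhs = 4, matching y values: 2, 21 (2 points).
  x = 1: rhs = 11, matching y values: none (0 points).
  x = 2: rhs = 1, matching y values: 1, 22 (2 points).
  x = 3: rhs = 3, matching y values: 7, 16 (2 points).
  x = 4: rhs = 0, matching y values: 0 (1 points).
  x = 5: rhs = 21, matching y values: none (0 points).
  x = 6: rhs = 3, matching y values: 7, 16 (2 points).
  x = 7: rhs = 21, matching y values: none (0 points).
  x = 8: rhs = 12, matching y values: 9, 14 (2 points).
  x = 9: rhs = 5, matching y values: none (0 points).
  x = 10: rhs = 6, matching y values: 11, 12 (2 points).
  x = 11: rhs = 21, matching y values: none (0 points).
  x = 12: rhs = 10, matching y values: none (0 points).
  x = 13: rhs = 2, matching y values: 5, 18 (2 points).
  x = 14: rhs = 3, matching y values: 7, 16 (2 points).
  x = 15: rhs = 19, matching y values: none (0 points).
  x = 16: rhs = 10, matching y values: none (0 points).
  x = 17: rhs = 5, matching y values: none (0 points).
  x = 18: rhs = 10, matching y values: none (0 points).
  x = 19: rhs = 8, matching y values: 10, 13 (2 points).
  x = 20: rhs = 5, matching y values: none (0 points).
  x = 21: rhs = 7, matching y values: none (0 points).
  x = 22: rhs = 20, matching y values: none (0 points).
Total affine count: 19.
Full point count |E(F_23)| = 19 + 1 = 20.
Hasse bound: |20 − (23+1)| = |-4| = 4 ≤ 2√23 ≈ 9.5917 ✓.


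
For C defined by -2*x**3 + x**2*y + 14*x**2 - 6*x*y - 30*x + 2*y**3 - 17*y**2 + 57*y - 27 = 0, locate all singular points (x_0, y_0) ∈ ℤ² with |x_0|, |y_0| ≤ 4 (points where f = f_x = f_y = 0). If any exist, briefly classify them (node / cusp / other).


Singular points: {(3, 3)}; classification: node.

Compute partial derivatives:
  f_x = -6*x**2 + 2*x*y + 28*x - 6*y - 30.
  f_y = x**2 - 6*x + 6*y**2 - 34*y + 57.
Scan x_0 ∈ {−4, ..., 4}. For each x_0, f_y(x_0, y) is a polynomial in y; find its integer roots y ∈ {−4, ..., 4}, then test f_x and f at those candidates.
  x = -4: f_y(-4, y) = 6*y**2 - 34*y + 97; no integer root y with |y| ≤ 4.
  x = -3: f_y(-3, y) = 6*y**2 - 34*y + 84; no integer root y with |y| ≤ 4.
  x = -2: f_y(-2, y) = 6*y**2 - 34*y + 73; no integer root y with |y| ≤ 4.
  x = -1: f_y(-1, y) = 6*y**2 - 34*y + 64; no integer root y with |y| ≤ 4.
  x = 0: f_y(0, y) = 6*y**2 - 34*y + 57; no integer root y with |y| ≤ 4.
  x = 1: f_y(1, y) = 6*y**2 - 34*y + 52; no integer root y with |y| ≤ 4.
  x = 2: f_y(2, y) = 6*y**2 - 34*y + 49; no integer root y with |y| ≤ 4.
  x = 3: f_y(3, y) = 6*y**2 - 34*y + 48; vanishes at y ∈ {3}. (3, 3): f_x = 0, f = 0 — SINGULAR.
  x = 4: f_y(4, y) = 6*y**2 - 34*y + 49; no integer root y with |y| ≤ 4.
Only singular point on the grid: (3, 3).
Classify: substitute x = 3 + u, y = 3 + v and expand: f = -2*u**3 + u**2*v - u**2 + 2*v**3 + v**2.
No constant or linear terms (consistent with a singular point). Quadratic part: -u**2 + v**2. Cubic part: -2*u**3 + u**2*v + 2*v**3.
The quadratic part v**2 - u**2 = (v − u)(v + u) splits into two distinct linear factors, so there are two distinct tangent lines y − 3 = ±(x − 3) — this is a node (ordinary double point).
Classification: node.


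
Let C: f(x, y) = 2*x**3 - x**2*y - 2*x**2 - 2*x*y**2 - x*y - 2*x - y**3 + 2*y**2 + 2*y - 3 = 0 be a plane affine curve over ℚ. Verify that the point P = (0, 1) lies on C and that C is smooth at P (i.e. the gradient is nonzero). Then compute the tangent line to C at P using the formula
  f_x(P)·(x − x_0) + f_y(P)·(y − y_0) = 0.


Tangent line at P: -5*x + 3*y - 3 = 0.

Step 1: f(0, 1) = 0, so P lies on C.
Step 2: partial derivatives
  f_x(x, y) = 6*x**2 - 2*x*y - 4*x - 2*y**2 - y - 2, f_y(x, y) = -x**2 - 4*x*y - x - 3*y**2 + 4*y + 2.
  f_x(P) = -5, f_y(P) = 3 (gradient nonzero, so P is smooth).
Step 3: tangent line at P: -5·(x − 0) + 3·(y − 1) = 0.
Expanding: -5*x + 3*y - 3 = 0.


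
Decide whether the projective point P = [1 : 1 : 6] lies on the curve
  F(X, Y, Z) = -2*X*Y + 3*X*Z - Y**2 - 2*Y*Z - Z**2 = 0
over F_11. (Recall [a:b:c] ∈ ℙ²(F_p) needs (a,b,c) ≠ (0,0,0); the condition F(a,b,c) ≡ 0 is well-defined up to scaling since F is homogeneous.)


F(1,1,6) ≡ 0 (mod 11); P is on the curve.

Evaluate F(1, 1, 6) term-by-term (mod 11).
  -2*X*Y ↦ -2·1·1·1 = -2
  3*X*Z ↦ 3·1·1·6 = 18
  -Y**2 ↦ -1·1·1·1 = -1
  -2*Y*Z ↦ -2·1·1·6 = -12
  -Z**2 ↦ -1·1·1·36 = -36
Sum: F(1, 1, 6) = (-2) + (18) + (-1) + (-12) + (-36) = -33.
Reducing mod 11: -33 ≡ 0 (mod 11).
Since F(a, b, c) ≡ 0 (mod 11), P lies on the curve.


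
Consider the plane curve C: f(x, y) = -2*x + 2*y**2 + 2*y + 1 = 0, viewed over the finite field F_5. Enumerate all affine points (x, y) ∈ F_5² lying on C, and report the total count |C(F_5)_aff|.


Affine F_5-points: {(0, 1), (0, 3), (3, 0), (3, 4), (4, 2)}; count = 5.

For each of the 25 pairs (x, y) ∈ F_5², evaluate f(x, y) mod 5. Record the zeros.
  x = 0: [0↦1, 1↦0, 2↦3, 3↦0, 4↦1]  zeros at y ∈ {1, 3}
  x = 1: [0↦4, 1↦3, 2↦1, 3↦3, 4↦4]  zeros at y ∈ ∅
  x = 2: [0↦2, 1↦1, 2↦4, 3↦1, 4↦2]  zeros at y ∈ ∅
  x = 3: [0↦0, 1↦4, 2↦2, 3↦4, 4↦0]  zeros at y ∈ {0, 4}
  x = 4: [0↦3, 1↦2, 2↦0, 3↦2, 4↦3]  zeros at y ∈ {2}
Collecting zeros: affine points = {(0, 1), (0, 3), (3, 0), (3, 4), (4, 2)}.
Total count |C(F_5)_aff| = 5.


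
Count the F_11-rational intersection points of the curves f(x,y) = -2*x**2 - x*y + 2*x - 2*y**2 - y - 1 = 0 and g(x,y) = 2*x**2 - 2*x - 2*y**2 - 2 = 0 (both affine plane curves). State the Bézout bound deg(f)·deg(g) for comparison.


Common zeros: ∅; count = 0; Bézout bound = 4.

deg(f) = 2, deg(g) = 2, so Bézout bound = 4.
Scan x ∈ F_11. For each x, list the y ∈ F_11 with f(x, y) ≡ 0 and those with g(x, y) ≡ 0 (mod 11); the common zeros in that column are the intersection.
  x = 0: f ≡ 0 at y ∈ {2, 3}; g ≡ 0 at y ∈ ∅; common: ∅.
  x = 1: f ≡ 0 at y ∈ ∅; g ≡ 0 at y ∈ ∅; common: ∅.
  x = 2: f ≡ 0 at y ∈ ∅; g ≡ 0 at y ∈ {1, 10}; common: ∅.
  x = 3: f ≡ 0 at y ∈ {10}; g ≡ 0 at y ∈ {4, 7}; common: ∅.
  x = 4: f ≡ 0 at y ∈ {4, 10}; g ≡ 0 at y ∈ {0}; common: ∅.
  x = 5: f ≡ 0 at y ∈ {3, 5}; g ≡ 0 at y ∈ ∅; common: ∅.
  x = 6: f ≡ 0 at y ∈ {4, 9}; g ≡ 0 at y ∈ ∅; common: ∅.
  x = 7: f ≡ 0 at y ∈ {9}; g ≡ 0 at y ∈ ∅; common: ∅.
  x = 8: f ≡ 0 at y ∈ ∅; g ≡ 0 at y ∈ {0}; common: ∅.
  x = 9: f ≡ 0 at y ∈ ∅; g ≡ 0 at y ∈ {4, 7}; common: ∅.
  x = 10: f ≡ 0 at y ∈ {5, 6}; g ≡ 0 at y ∈ {1, 10}; common: ∅.
Collecting: common zeros = ∅, so the count is 0.
Comparison with the Bézout bound: 0 ≤ 4 = deg(f)·deg(g), as expected for curves with no common component (the affine F_11-count falls short of the bound because intersections may lie at infinity, over extension fields, or carry multiplicity).


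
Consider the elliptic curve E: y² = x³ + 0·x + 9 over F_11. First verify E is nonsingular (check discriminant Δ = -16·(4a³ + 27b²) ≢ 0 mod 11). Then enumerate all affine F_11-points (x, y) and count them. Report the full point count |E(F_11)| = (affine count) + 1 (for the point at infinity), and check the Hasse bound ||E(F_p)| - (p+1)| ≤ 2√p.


Affine points = {(0, 3), (0, 8), (3, 5), (3, 6), (6, 4), (6, 7), (7, 0), (8, 2), (8, 9), (9, 1), (9, 10)}; affine count = 11; |E(F_11)| = 12.

Discriminant check: Δ ∝ 4a³ + 27b² = 4·0³ + 27·9² = 4·0 + 27·81 ≡ 9 (mod 11). Nonzero ⇒ E is nonsingular.
For each x ∈ F_11, compute rhs = x³ + 0·x + 9 mod 11, then count y ∈ F_11 with y² ≡ rhs.
  x = 0: rhs = 9, matching y values: 3, 8 (2 points).
  x = 1: rhs = 10, matching y values: none (0 points).
  x = 2: rhs = 6, matching y values: none (0 points).
  x = 3: rhs = 3, matching y values: 5, 6 (2 points).
  x = 4: rhs = 7, matching y values: none (0 points).
  x = 5: rhs = 2, matching y values: none (0 points).
  x = 6: rhs = 5, matching y values: 4, 7 (2 points).
  x = 7: rhs = 0, matching y values: 0 (1 points).
  x = 8: rhs = 4, matching y values: 2, 9 (2 points).
  x = 9: rhs = 1, matching y values: 1, 10 (2 points).
  x = 10: rhs = 8, matching y values: none (0 points).
Total affine count: 11.
Full point count |E(F_11)| = 11 + 1 = 12.
Hasse bound: |12 − (11+1)| = |0| = 0 ≤ 2√11 ≈ 6.6332 ✓.


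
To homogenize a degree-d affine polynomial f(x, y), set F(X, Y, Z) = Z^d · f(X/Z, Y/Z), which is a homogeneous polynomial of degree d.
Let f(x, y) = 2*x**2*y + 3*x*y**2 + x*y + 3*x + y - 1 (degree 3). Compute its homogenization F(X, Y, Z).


F(X, Y, Z) = 2*X**2*Y + 3*X*Y**2 + X*Y*Z + 3*X*Z**2 + Y*Z**2 - Z**3

deg(f) = 3.
Substitute x = X/Z, y = Y/Z into f, then multiply by Z^3.
  monomial 2·x^2·y^1 ↦ 2·X^2·Y^1·Z^0.
  monomial 3·x^1·y^2 ↦ 3·X^1·Y^2·Z^0.
  monomial 1·x^1·y^1 ↦ 1·X^1·Y^1·Z^1.
  monomial 3·x^1·y^0 ↦ 3·X^1·Y^0·Z^2.
  monomial 1·x^0·y^1 ↦ 1·X^0·Y^1·Z^2.
  monomial -1·x^0·y^0 ↦ -1·X^0·Y^0·Z^3.
Collecting: F(X, Y, Z) = 2*X**2*Y + 3*X*Y**2 + X*Y*Z + 3*X*Z**2 + Y*Z**2 - Z**3.


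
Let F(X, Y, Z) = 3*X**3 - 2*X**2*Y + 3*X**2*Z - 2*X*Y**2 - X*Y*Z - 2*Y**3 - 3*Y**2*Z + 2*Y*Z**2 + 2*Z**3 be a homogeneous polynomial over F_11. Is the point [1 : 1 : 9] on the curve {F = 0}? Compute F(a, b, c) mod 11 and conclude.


F(1,1,9) ≡ 2 (mod 11); P is NOT on the curve.

Evaluate F(1, 1, 9) term-by-term (mod 11).
  3*X**3 ↦ 3·1·1·1 = 3
  -2*X**2*Y ↦ -2·1·1·1 = -2
  3*X**2*Z ↦ 3·1·1·9 = 27
  -2*X*Y**2 ↦ -2·1·1·1 = -2
  -X*Y*Z ↦ -1·1·1·9 = -9
  -2*Y**3 ↦ -2·1·1·1 = -2
  -3*Y**2*Z ↦ -3·1·1·9 = -27
  2*Y*Z**2 ↦ 2·1·1·81 = 162
  2*Z**3 ↦ 2·1·1·729 = 1458
Sum: F(1, 1, 9) = (3) + (-2) + (27) + (-2) + (-9) + (-2) + (-27) + (162) + (1458) = 1608.
Reducing mod 11: 1608 ≡ 2 (mod 11).
Since F(a, b, c) ≡ 2 ≠ 0 (mod 11), P does NOT lie on the curve.


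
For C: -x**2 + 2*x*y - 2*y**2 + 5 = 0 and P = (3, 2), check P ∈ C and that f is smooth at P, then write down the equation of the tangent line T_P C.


Tangent line at P: -2*x - 2*y + 10 = 0.

Step 1: f(3, 2) = 0, so P lies on C.
Step 2: partial derivatives
  f_x(x, y) = -2*x + 2*y, f_y(x, y) = 2*x - 4*y.
  f_x(P) = -2, f_y(P) = -2 (gradient nonzero, so P is smooth).
Step 3: tangent line at P: -2·(x − 3) + -2·(y − 2) = 0.
Expanding: -2*x - 2*y + 10 = 0.


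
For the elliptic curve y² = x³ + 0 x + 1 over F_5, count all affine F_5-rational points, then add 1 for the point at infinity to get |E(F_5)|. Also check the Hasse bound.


Affine points = {(0, 1), (0, 4), (2, 2), (2, 3), (4, 0)}; affine count = 5; |E(F_5)| = 6.

Discriminant check: Δ ∝ 4a³ + 27b² = 4·0³ + 27·1² = 4·0 + 27·1 ≡ 2 (mod 5). Nonzero ⇒ E is nonsingular.
For each x ∈ F_5, compute rhs = x³ + 0·x + 1 mod 5, then count y ∈ F_5 with y² ≡ rhs.
  x = 0: rhs = 1, matching y values: 1, 4 (2 points).
  x = 1: rhs = 2, matching y values: none (0 points).
  x = 2: rhs = 4, matching y values: 2, 3 (2 points).
  x = 3: rhs = 3, matching y values: none (0 points).
  x = 4: rhs = 0, matching y values: 0 (1 points).
Total affine count: 5.
Full point count |E(F_5)| = 5 + 1 = 6.
Hasse bound: |6 − (5+1)| = |0| = 0 ≤ 2√5 ≈ 4.4721 ✓.


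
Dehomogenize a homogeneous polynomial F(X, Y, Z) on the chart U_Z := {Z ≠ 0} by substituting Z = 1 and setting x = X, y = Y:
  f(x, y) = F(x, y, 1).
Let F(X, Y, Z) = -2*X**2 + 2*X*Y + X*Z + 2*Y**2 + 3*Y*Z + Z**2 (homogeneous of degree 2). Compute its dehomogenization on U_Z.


f(x, y) = -2*x**2 + 2*x*y + x + 2*y**2 + 3*y + 1

On U_Z we set Z = 1. Each monomial c·X^i·Y^j·Z^k in F becomes c·x^i·y^j·1^k = c·x^i·y^j.
Substituting Z = 1: F(X, Y, 1) = -2*x**2 + 2*x*y + x + 2*y**2 + 3*y + 1.
Note: deg(f) ≤ deg(F) = 2; strict inequality happens when F is divisible by Z (lost terms).


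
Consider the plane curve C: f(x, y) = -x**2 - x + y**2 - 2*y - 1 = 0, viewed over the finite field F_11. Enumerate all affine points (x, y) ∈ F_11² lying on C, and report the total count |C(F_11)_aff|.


Affine F_11-points: {(1, 3), (1, 10), (3, 6), (3, 7), (4, 1), (6, 1), (7, 6), (7, 7), (9, 3), (9, 10)}; count = 10.

For each of the 121 pairs (x, y) ∈ F_11², evaluate f(x, y) mod 11. Record the zeros.
  x = 0: [0↦10, 1↦9, 2↦10, 3↦2, 4↦7, 5↦3, 6↦1, 7↦1, 8↦3, 9↦7, 10↦2]  zeros at y ∈ ∅
  x = 1: [0↦8, 1↦7, 2↦8, 3↦0, 4↦5, 5↦1, 6↦10, 7↦10, 8↦1, 9↦5, 10↦0]  zeros at y ∈ {3, 10}
  x = 2: [0↦4, 1↦3, 2↦4, 3↦7, 4↦1, 5↦8, 6↦6, 7↦6, 8↦8, 9↦1, 10↦7]  zeros at y ∈ ∅
  x = 3: [0↦9, 1↦8, 2↦9, 3↦1, 4↦6, 5↦2, 6↦0, 7↦0, 8↦2, 9↦6, 10↦1]  zeros at y ∈ {6, 7}
  x = 4: [0↦1, 1↦0, 2↦1, 3↦4, 4↦9, 5↦5, 6↦3, 7↦3, 8↦5, 9↦9, 10↦4]  zeros at y ∈ {1}
  x = 5: [0↦2, 1↦1, 2↦2, 3↦5, 4↦10, 5↦6, 6↦4, 7↦4, 8↦6, 9↦10, 10↦5]  zeros at y ∈ ∅
  x = 6: [0↦1, 1↦0, 2↦1, 3↦4, 4↦9, 5↦5, 6↦3, 7↦3, 8↦5, 9↦9, 10↦4]  zeros at y ∈ {1}
  x = 7: [0↦9, 1↦8, 2↦9, 3↦1, 4↦6, 5↦2, 6↦0, 7↦0, 8↦2, 9↦6, 10↦1]  zeros at y ∈ {6, 7}
  x = 8: [0↦4, 1↦3, 2↦4, 3↦7, 4↦1, 5↦8, 6↦6, 7↦6, 8↦8, 9↦1, 10↦7]  zeros at y ∈ ∅
  x = 9: [0↦8, 1↦7, 2↦8, 3↦0, 4↦5, 5↦1, 6↦10, 7↦10, 8↦1, 9↦5, 10↦0]  zeros at y ∈ {3, 10}
  x = 10: [0↦10, 1↦9, 2↦10, 3↦2, 4↦7, 5↦3, 6↦1, 7↦1, 8↦3, 9↦7, 10↦2]  zeros at y ∈ ∅
Collecting zeros: affine points = {(1, 3), (1, 10), (3, 6), (3, 7), (4, 1), (6, 1), (7, 6), (7, 7), (9, 3), (9, 10)}.
Total count |C(F_11)_aff| = 10.


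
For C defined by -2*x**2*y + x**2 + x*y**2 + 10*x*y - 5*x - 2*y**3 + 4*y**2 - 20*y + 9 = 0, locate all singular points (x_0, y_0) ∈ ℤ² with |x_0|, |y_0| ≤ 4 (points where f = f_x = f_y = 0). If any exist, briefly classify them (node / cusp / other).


Singular points: {(3, 1)}; classification: node.

Compute partial derivatives:
  f_x = -4*x*y + 2*x + y**2 + 10*y - 5.
  f_y = -2*x**2 + 2*x*y + 10*x - 6*y**2 + 8*y - 20.
Scan x_0 ∈ {−4, ..., 4}. For each x_0, f_y(x_0, y) is a polynomial in y; find its integer roots y ∈ {−4, ..., 4}, then test f_x and f at those candidates.
  x = -4: f_y(-4, y) = -6*y**2 - 92; no integer root y with |y| ≤ 4.
  x = -3: f_y(-3, y) = -6*y**2 + 2*y - 68; no integer root y with |y| ≤ 4.
  x = -2: f_y(-2, y) = -6*y**2 + 4*y - 48; no integer root y with |y| ≤ 4.
  x = -1: f_y(-1, y) = -6*y**2 + 6*y - 32; no integer root y with |y| ≤ 4.
  x = 0: f_y(0, y) = -6*y**2 + 8*y - 20; no integer root y with |y| ≤ 4.
  x = 1: f_y(1, y) = -6*y**2 + 10*y - 12; no integer root y with |y| ≤ 4.
  x = 2: f_y(2, y) = -6*y**2 + 12*y - 8; no integer root y with |y| ≤ 4.
  x = 3: f_y(3, y) = -6*y**2 + 14*y - 8; vanishes at y ∈ {1}. (3, 1): f_x = 0, f = 0 — SINGULAR.
  x = 4: f_y(4, y) = -6*y**2 + 16*y - 12; no integer root y with |y| ≤ 4.
Only singular point on the grid: (3, 1).
Classify: substitute x = 3 + u, y = 1 + v and expand: f = -2*u**2*v - u**2 + u*v**2 - 2*v**3 + v**2.
No constant or linear terms (consistent with a singular point). Quadratic part: -u**2 + v**2. Cubic part: -2*u**2*v + u*v**2 - 2*v**3.
The quadratic part v**2 - u**2 = (v − u)(v + u) splits into two distinct linear factors, so there are two distinct tangent lines y − 1 = ±(x − 3) — this is a node (ordinary double point).
Classification: node.


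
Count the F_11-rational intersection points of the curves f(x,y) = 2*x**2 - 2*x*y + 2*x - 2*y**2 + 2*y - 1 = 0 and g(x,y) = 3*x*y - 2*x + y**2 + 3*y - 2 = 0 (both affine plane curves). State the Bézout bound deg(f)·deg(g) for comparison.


Common zeros: ∅; count = 0; Bézout bound = 4.

deg(f) = 2, deg(g) = 2, so Bézout bound = 4.
Scan x ∈ F_11. For each x, list the y ∈ F_11 with f(x, y) ≡ 0 and those with g(x, y) ≡ 0 (mod 11); the common zeros in that column are the intersection.
  x = 0: f ≡ 0 at y ∈ ∅; g ≡ 0 at y ∈ ∅; common: ∅.
  x = 1: f ≡ 0 at y ∈ ∅; g ≡ 0 at y ∈ ∅; common: ∅.
  x = 2: f ≡ 0 at y ∈ {0, 10}; g ≡ 0 at y ∈ ∅; common: ∅.
  x = 3: f ≡ 0 at y ∈ ∅; g ≡ 0 at y ∈ {5}; common: ∅.
  x = 4: f ≡ 0 at y ∈ ∅; g ≡ 0 at y ∈ {3, 4}; common: ∅.
  x = 5: f ≡ 0 at y ∈ ∅; g ≡ 0 at y ∈ {6, 9}; common: ∅.
  x = 6: f ≡ 0 at y ∈ {2, 4}; g ≡ 0 at y ∈ ∅; common: ∅.
  x = 7: f ≡ 0 at y ∈ {6, 10}; g ≡ 0 at y ∈ ∅; common: ∅.
  x = 8: f ≡ 0 at y ∈ {0, 4}; g ≡ 0 at y ∈ {7, 10}; common: ∅.
  x = 9: f ≡ 0 at y ∈ {6, 8}; g ≡ 0 at y ∈ {1, 2}; common: ∅.
  x = 10: f ≡ 0 at y ∈ ∅; g ≡ 0 at y ∈ {0}; common: ∅.
Collecting: common zeros = ∅, so the count is 0.
Comparison with the Bézout bound: 0 ≤ 4 = deg(f)·deg(g), as expected for curves with no common component (the affine F_11-count falls short of the bound because intersections may lie at infinity, over extension fields, or carry multiplicity).


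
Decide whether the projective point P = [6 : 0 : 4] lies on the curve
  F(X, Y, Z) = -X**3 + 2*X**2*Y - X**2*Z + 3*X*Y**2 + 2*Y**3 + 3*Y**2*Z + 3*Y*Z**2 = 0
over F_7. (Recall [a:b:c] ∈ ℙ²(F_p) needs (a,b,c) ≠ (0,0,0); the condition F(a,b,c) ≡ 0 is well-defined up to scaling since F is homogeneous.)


F(6,0,4) ≡ 4 (mod 7); P is NOT on the curve.

Evaluate F(6, 0, 4) term-by-term (mod 7).
  -X**3 ↦ -1·216·1·1 = -216
  2*X**2*Y ↦ 2·36·0·1 = 0
  -X**2*Z ↦ -1·36·1·4 = -144
  3*X*Y**2 ↦ 3·6·0·1 = 0
  2*Y**3 ↦ 2·1·0·1 = 0
  3*Y**2*Z ↦ 3·1·0·4 = 0
  3*Y*Z**2 ↦ 3·1·0·16 = 0
Sum: F(6, 0, 4) = (-216) + (0) + (-144) + (0) + (0) + (0) + (0) = -360.
Reducing mod 7: -360 ≡ 4 (mod 7).
Since F(a, b, c) ≡ 4 ≠ 0 (mod 7), P does NOT lie on the curve.


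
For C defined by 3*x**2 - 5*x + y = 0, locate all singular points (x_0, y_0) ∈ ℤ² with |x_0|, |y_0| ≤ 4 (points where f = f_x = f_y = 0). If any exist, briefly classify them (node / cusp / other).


No singular points in the scanned grid; C is smooth there.

Compute partial derivatives:
  f_x = 6*x - 5.
  f_y = 1.
f_y = 1 is a nonzero constant, so f_y never vanishes: no point (x, y) can satisfy f = f_x = f_y = 0. In particular no (x, y) ∈ {−4, ..., 4}² is singular; the curve is smooth.


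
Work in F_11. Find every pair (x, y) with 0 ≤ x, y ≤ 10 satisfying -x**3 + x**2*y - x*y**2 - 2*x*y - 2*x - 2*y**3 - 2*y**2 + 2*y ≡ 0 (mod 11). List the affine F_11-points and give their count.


Affine F_11-points: {(0, 0), (0, 3), (0, 7), (2, 5), (2, 7), (2, 8), (3, 0), (4, 6), (5, 7), (6, 6), (7, 6), (7, 8), (7, 9), (8, 0), (8, 2), (8, 4), (10, 4), (10, 8)}; count = 18.

For each of the 121 pairs (x, y) ∈ F_11², evaluate f(x, y) mod 11. Record the zeros.
  x = 0: [0↦0, 1↦9, 2↦2, 3↦0, 4↦2, 5↦7, 6↦3, 7↦0, 8↦8, 9↦4, 10↦9]  zeros at y ∈ {0, 3, 7}
  x = 1: [0↦8, 1↦4, 2↦4, 3↦7, 4↦1, 5↦7, 6↦2, 7↦7, 8↦10, 9↦10, 10↦6]  zeros at y ∈ ∅
  x = 2: [0↦10, 1↦6, 2↦4, 3↦3, 4↦2, 5↦0, 6↦7, 7↦0, 8↦0, 9↦6, 10↦6]  zeros at y ∈ {5, 7, 8}
  x = 3: [0↦0, 1↦9, 2↦7, 3↦4, 4↦10, 5↦2, 6↦1, 7↦6, 8↦5, 9↦8, 10↦3]  zeros at y ∈ {0}
  x = 4: [0↦5, 1↦7, 2↦7, 3↦4, 4↦8, 5↦7, 6↦0, 7↦8, 8↦8, 9↦10, 10↦2]  zeros at y ∈ {6}
  x = 5: [0↦8, 1↦5, 2↦9, 3↦8, 4↦1, 5↦9, 6↦9, 7↦0, 8↦3, 9↦6, 10↦8]  zeros at y ∈ {7}
  x = 6: [0↦3, 1↦8, 2↦7, 3↦10, 4↦5, 5↦2, 6↦0, 7↦9, 8↦6, 9↦1, 10↦4]  zeros at y ∈ {6}
  x = 7: [0↦6, 1↦10, 2↦6, 3↦4, 4↦3, 5↦2, 6↦0, 7↦7, 8↦0, 9↦0, 10↦6]  zeros at y ∈ {6, 8, 9}
  x = 8: [0↦0, 1↦5, 2↦0, 3↦6, 4↦0, 5↦3, 6↦3, 7↦10, 8↦1, 9↦8, 10↦8]  zeros at y ∈ {0, 2, 4}
  x = 9: [0↦1, 1↦9, 2↦5, 3↦10, 4↦1, 5↦10, 6↦3, 7↦1, 8↦3, 9↦8, 10↦4]  zeros at y ∈ ∅
  x = 10: [0↦3, 1↦5, 2↦4, 3↦10, 4↦0, 5↦6, 6↦5, 7↦7, 8↦0, 9↦5, 10↦10]  zeros at y ∈ {4, 8}
Collecting zeros: affine points = {(0, 0), (0, 3), (0, 7), (2, 5), (2, 7), (2, 8), (3, 0), (4, 6), (5, 7), (6, 6), (7, 6), (7, 8), (7, 9), (8, 0), (8, 2), (8, 4), (10, 4), (10, 8)}.
Total count |C(F_11)_aff| = 18.


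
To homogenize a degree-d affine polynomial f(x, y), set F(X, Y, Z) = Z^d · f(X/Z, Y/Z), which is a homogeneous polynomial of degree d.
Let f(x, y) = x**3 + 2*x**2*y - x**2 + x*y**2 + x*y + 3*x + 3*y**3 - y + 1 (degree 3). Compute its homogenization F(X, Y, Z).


F(X, Y, Z) = X**3 + 2*X**2*Y - X**2*Z + X*Y**2 + X*Y*Z + 3*X*Z**2 + 3*Y**3 - Y*Z**2 + Z**3

deg(f) = 3.
Substitute x = X/Z, y = Y/Z into f, then multiply by Z^3.
  monomial 1·x^3·y^0 ↦ 1·X^3·Y^0·Z^0.
  monomial 2·x^2·y^1 ↦ 2·X^2·Y^1·Z^0.
  monomial -1·x^2·y^0 ↦ -1·X^2·Y^0·Z^1.
  monomial 1·x^1·y^2 ↦ 1·X^1·Y^2·Z^0.
  monomial 1·x^1·y^1 ↦ 1·X^1·Y^1·Z^1.
  monomial 3·x^1·y^0 ↦ 3·X^1·Y^0·Z^2.
  monomial 3·x^0·y^3 ↦ 3·X^0·Y^3·Z^0.
  monomial -1·x^0·y^1 ↦ -1·X^0·Y^1·Z^2.
  monomial 1·x^0·y^0 ↦ 1·X^0·Y^0·Z^3.
Collecting: F(X, Y, Z) = X**3 + 2*X**2*Y - X**2*Z + X*Y**2 + X*Y*Z + 3*X*Z**2 + 3*Y**3 - Y*Z**2 + Z**3.


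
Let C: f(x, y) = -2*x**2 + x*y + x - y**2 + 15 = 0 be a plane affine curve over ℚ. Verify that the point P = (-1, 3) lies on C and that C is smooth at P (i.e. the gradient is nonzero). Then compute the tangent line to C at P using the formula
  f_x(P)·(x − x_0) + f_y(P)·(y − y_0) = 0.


Tangent line at P: 8*x - 7*y + 29 = 0.

Step 1: f(-1, 3) = 0, so P lies on C.
Step 2: partial derivatives
  f_x(x, y) = -4*x + y + 1, f_y(x, y) = x - 2*y.
  f_x(P) = 8, f_y(P) = -7 (gradient nonzero, so P is smooth).
Step 3: tangent line at P: 8·(x − -1) + -7·(y − 3) = 0.
Expanding: 8*x - 7*y + 29 = 0.


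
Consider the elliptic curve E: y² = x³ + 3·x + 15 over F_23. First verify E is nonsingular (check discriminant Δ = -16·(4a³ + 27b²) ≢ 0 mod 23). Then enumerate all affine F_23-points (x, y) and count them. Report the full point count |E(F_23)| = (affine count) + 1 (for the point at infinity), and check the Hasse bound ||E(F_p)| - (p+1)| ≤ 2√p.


Affine points = {(2, 11), (2, 12), (9, 9), (9, 14), (12, 10), (12, 13), (14, 8), (14, 15), (15, 10), (15, 13), (18, 6), (18, 17), (19, 10), (19, 13), (20, 5), (20, 18), (21, 1), (21, 22)}; affine count = 18; |E(F_23)| = 19.

Discriminant check: Δ ∝ 4a³ + 27b² = 4·3³ + 27·15² = 4·27 + 27·225 ≡ 19 (mod 23). Nonzero ⇒ E is nonsingular.
For each x ∈ F_23, compute rhs = x³ + 3·x + 15 mod 23, then count y ∈ F_23 with y² ≡ rhs.
  x = 0: rhs = 15, matching y values: none (0 points).
  x = 1: rhs = 19, matching y values: none (0 points).
  x = 2: rhs = 6, matching y values: 11, 12 (2 points).
  x = 3: rhs = 5, matching y values: none (0 points).
  x = 4: rhs = 22, matching y values: none (0 points).
  x = 5: rhs = 17, matching y values: none (0 points).
  x = 6: rhs = 19, matching y values: none (0 points).
  x = 7: rhs = 11, matching y values: none (0 points).
  x = 8: rhs = 22, matching y values: none (0 points).
  x = 9: rhs = 12, matching y values: 9, 14 (2 points).
  x = 10: rhs = 10, matching y values: none (0 points).
  x = 11: rhs = 22, matching y values: none (0 points).
  x = 12: rhs = 8, matching y values: 10, 13 (2 points).
  x = 13: rhs = 20, matching y values: none (0 points).
  x = 14: rhs = 18, matching y values: 8, 15 (2 points).
  x = 15: rhs = 8, matching y values: 10, 13 (2 points).
  x = 16: rhs = 19, matching y values: none (0 points).
  x = 17: rhs = 11, matching y values: none (0 points).
  x = 18: rhs = 13, matching y values: 6, 17 (2 points).
  x = 19: rhs = 8, matching y values: 10, 13 (2 points).
  x = 20: rhs = 2, matching y values: 5, 18 (2 points).
  x = 21: rhs = 1, matching y values: 1, 22 (2 points).
  x = 22: rhs = 11, matching y values: none (0 points).
Total affine count: 18.
Full point count |E(F_23)| = 18 + 1 = 19.
Hasse bound: |19 − (23+1)| = |-5| = 5 ≤ 2√23 ≈ 9.5917 ✓.
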